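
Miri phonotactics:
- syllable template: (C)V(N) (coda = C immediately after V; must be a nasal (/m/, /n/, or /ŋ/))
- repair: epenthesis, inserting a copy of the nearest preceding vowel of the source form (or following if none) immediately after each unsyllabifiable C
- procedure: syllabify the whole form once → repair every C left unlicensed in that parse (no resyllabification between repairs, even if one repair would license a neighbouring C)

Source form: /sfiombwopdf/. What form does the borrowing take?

sifiombowopodofo

Syllabifying with onset maximization leaves /s/, /b/, /p/, /d/, /f/ stranded (only a nasal (/m/, /n/, or /ŋ/) is licensed in coda position; onsets are limited to one consonant).
Epenthesis after each stranded consonant: /s/ → /si/, /b/ → /bo/, /p/ → /po/, /d/ → /do/, /f/ → /fo/.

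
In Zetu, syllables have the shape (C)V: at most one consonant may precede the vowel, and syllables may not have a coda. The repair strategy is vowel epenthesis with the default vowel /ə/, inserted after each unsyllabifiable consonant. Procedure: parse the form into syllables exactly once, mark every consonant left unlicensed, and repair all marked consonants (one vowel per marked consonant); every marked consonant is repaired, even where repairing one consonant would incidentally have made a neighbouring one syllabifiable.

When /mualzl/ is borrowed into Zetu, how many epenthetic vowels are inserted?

The unsyllabifiable consonants are /l/, /z/, /l/; each receives one epenthetic vowel.

3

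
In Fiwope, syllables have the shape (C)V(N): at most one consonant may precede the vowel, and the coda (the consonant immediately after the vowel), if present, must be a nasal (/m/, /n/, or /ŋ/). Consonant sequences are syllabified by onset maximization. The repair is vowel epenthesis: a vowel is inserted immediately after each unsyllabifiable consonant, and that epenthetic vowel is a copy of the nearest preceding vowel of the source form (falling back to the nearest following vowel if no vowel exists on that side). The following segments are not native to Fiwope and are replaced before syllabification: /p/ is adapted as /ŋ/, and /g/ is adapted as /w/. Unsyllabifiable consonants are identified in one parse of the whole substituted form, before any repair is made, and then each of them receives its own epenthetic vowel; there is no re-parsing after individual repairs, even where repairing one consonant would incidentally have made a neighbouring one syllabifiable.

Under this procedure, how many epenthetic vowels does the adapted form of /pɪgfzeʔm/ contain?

After substitution the input is /ŋɪwfzeʔm/.
The unsyllabifiable consonants are /w/, /f/, /ʔ/, /m/; each receives one epenthetic vowel.

4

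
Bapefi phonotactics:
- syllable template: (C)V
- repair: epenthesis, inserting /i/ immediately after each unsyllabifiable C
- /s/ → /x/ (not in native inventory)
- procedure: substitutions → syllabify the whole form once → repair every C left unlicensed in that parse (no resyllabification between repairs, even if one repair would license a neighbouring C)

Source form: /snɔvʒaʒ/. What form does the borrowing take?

Substitution: /s/ → /x/, giving /xnɔvʒaʒ/.
The consonants /x/, /v/, /ʒ/ cannot be parsed into a legal (C)V syllable (no codas are permitted; onsets are limited to one consonant).
Epenthesis after each stranded consonant: /x/ → /xi/, /v/ → /vi/, /ʒ/ → /ʒi/.

xinɔviʒaʒi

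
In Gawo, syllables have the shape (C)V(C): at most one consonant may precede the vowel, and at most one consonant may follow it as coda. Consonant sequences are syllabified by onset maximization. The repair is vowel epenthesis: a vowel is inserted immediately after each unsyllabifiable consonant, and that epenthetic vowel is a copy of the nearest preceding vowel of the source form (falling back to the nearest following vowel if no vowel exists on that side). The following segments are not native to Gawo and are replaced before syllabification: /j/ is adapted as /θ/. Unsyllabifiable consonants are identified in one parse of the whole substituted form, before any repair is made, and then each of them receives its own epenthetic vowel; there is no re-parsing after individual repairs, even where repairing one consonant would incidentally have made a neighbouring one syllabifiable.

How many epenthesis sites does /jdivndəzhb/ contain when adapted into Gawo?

After substitution the input is /θdivndəzhb/.
The unsyllabifiable consonants are /θ/, /n/, /h/, /b/; each receives one epenthetic vowel.

4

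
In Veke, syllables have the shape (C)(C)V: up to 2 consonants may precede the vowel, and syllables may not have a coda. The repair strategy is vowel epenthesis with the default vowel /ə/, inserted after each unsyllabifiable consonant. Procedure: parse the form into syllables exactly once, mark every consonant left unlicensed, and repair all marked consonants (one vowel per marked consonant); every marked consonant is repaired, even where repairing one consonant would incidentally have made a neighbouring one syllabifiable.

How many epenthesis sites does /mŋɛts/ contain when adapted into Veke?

The unsyllabifiable consonants are /t/, /s/; each receives one epenthetic vowel.

2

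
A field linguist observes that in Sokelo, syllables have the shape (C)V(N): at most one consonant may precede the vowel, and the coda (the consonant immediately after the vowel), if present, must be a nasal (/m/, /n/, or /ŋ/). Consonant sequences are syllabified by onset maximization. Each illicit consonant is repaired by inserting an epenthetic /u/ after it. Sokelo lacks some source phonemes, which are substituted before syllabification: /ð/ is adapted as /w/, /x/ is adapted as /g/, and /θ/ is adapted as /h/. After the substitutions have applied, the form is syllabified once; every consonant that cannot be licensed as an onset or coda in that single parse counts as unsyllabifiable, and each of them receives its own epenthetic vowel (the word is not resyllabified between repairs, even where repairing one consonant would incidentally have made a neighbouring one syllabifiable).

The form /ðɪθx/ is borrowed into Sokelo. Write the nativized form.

wɪhugu

Substitution: /ð/ → /w/, /θ/ → /h/, /x/ → /g/, giving /wɪhg/.
Under (C)V(N), the unsyllabifiable consonants are /h/, /g/ (only a nasal (/m/, /n/, or /ŋ/) is licensed in coda position; onsets are limited to one consonant).
Epenthesis after each stranded consonant: /h/ → /hu/, /g/ → /gu/.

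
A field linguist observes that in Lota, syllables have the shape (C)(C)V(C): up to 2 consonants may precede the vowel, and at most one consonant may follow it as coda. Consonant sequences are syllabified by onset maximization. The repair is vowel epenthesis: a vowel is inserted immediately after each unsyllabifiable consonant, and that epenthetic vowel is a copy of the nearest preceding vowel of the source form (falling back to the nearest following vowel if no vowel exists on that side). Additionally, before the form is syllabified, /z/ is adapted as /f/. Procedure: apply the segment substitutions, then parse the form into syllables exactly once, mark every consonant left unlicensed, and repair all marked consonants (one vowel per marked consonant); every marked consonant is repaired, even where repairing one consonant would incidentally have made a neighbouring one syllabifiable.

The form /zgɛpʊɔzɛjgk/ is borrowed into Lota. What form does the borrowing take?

fgɛpʊɔfɛjgɛkɛ

Substitution: /z/ → /f/, giving /fgɛpʊɔfɛjgk/.
Under (C)(C)V(C), the unsyllabifiable consonants are /g/, /k/ (at most one coda consonant is licensed; onsets may contain at most 2 consonants).
Each unlicensed consonant becomes the onset of a new syllable: /g/ → /gɛ/, /k/ → /kɛ/.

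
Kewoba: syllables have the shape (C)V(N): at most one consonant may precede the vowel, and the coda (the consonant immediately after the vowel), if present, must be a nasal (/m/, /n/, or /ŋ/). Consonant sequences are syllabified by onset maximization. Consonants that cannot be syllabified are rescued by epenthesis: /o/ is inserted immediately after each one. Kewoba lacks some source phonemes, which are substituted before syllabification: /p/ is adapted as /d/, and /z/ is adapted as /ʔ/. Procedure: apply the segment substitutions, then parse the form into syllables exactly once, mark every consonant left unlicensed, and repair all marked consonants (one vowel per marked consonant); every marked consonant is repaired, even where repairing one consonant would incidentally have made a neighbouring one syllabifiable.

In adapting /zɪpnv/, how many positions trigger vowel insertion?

3

After substitution the input is /ʔɪdnv/.
The unsyllabifiable consonants are /d/, /n/, /v/; each receives one epenthetic vowel.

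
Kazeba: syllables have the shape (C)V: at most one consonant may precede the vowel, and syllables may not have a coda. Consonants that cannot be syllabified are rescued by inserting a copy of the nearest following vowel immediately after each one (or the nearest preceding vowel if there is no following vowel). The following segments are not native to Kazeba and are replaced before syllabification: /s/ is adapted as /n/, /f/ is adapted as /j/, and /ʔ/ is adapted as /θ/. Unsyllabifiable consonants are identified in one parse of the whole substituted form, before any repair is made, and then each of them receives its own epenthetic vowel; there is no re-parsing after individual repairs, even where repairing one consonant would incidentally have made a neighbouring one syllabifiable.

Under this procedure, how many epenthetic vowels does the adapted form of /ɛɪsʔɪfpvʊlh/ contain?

5

After substitution the input is /ɛɪnθɪjpvʊlh/.
The unsyllabifiable consonants are /n/, /j/, /p/, /l/, /h/; each receives one epenthetic vowel.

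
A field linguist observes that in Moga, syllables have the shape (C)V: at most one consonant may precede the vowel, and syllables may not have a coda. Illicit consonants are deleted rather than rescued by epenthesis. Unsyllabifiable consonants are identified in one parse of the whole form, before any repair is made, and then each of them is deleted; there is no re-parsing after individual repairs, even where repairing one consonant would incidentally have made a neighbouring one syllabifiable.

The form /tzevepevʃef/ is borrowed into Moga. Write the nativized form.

zevepeʃe

The consonants /t/, /v/, /f/ cannot be parsed into a legal (C)V syllable (no codas are permitted; onsets are limited to one consonant).
Deleting the stranded consonants removes /t/, /v/, /f/.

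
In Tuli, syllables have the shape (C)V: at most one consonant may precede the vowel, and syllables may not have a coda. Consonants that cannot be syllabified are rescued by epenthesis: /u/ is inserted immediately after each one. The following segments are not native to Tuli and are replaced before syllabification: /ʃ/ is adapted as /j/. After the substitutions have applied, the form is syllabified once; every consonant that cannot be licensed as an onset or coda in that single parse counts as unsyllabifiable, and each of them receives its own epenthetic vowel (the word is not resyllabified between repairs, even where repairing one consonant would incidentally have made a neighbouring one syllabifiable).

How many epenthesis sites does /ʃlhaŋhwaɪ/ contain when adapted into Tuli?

4

After substitution the input is /jlhaŋhwaɪ/.
The unsyllabifiable consonants are /j/, /l/, /ŋ/, /h/; each receives one epenthetic vowel.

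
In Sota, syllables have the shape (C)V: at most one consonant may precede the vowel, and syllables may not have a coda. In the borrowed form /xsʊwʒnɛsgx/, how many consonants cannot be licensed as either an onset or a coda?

Syllabifying with onset maximization leaves /x/, /w/, /ʒ/, /s/, /g/, /x/ stranded (no codas are permitted; onsets are limited to one consonant).

6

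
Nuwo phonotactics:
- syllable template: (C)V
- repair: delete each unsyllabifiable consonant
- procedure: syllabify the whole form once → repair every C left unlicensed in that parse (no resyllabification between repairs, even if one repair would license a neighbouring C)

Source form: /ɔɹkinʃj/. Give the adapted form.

Under (C)V, the unsyllabifiable consonants are /ɹ/, /n/, /ʃ/, /j/ (no codas are permitted; onsets are limited to one consonant).
Deletion applies to /ɹ/, /n/, /ʃ/, /j/.

ɔki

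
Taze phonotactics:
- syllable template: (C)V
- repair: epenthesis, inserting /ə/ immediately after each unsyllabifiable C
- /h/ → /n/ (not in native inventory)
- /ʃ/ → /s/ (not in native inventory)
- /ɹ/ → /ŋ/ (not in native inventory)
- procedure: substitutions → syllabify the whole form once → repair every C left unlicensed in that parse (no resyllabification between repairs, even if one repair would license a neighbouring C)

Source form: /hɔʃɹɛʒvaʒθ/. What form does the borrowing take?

Substitution: /h/ → /n/, /ʃ/ → /s/, /ɹ/ → /ŋ/, giving /nɔsŋɛʒvaʒθ/.
Syllabifying with onset maximization leaves /s/, /ʒ/, /ʒ/, /θ/ stranded (no codas are permitted; onsets are limited to one consonant).
Inserting the epenthetic vowel yields /s/ → /sə/, /ʒ/ → /ʒə/, /ʒ/ → /ʒə/, /θ/ → /θə/.

nɔsəŋɛʒəvaʒəθə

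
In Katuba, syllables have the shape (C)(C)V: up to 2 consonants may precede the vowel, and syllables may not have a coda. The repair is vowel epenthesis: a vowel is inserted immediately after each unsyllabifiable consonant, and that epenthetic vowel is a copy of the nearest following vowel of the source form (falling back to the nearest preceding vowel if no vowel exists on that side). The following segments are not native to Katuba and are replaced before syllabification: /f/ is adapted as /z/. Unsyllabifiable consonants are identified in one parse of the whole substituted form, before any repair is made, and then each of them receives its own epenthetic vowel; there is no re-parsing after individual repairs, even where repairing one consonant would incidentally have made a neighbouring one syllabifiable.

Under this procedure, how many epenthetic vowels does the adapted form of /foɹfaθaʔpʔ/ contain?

After substitution the input is /zoɹzaθaʔpʔ/.
The unsyllabifiable consonants are /ʔ/, /p/, /ʔ/; each receives one epenthetic vowel.

3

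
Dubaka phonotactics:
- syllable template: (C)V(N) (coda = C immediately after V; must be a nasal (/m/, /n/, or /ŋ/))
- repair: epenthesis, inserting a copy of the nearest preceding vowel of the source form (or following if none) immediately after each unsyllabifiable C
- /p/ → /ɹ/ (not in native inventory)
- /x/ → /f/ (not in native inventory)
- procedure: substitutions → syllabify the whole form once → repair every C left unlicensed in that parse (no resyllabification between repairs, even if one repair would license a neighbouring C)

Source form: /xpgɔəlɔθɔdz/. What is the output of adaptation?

fɔɹɔgɔəlɔθɔdɔzɔ

Substitution: /x/ → /f/, /p/ → /ɹ/, giving /fɹgɔəlɔθɔdz/.
Syllabifying with onset maximization leaves /f/, /ɹ/, /d/, /z/ stranded (only a nasal (/m/, /n/, or /ŋ/) is licensed in coda position; onsets are limited to one consonant).
Each unlicensed consonant becomes the onset of a new syllable: /f/ → /fɔ/, /ɹ/ → /ɹɔ/, /d/ → /dɔ/, /z/ → /zɔ/.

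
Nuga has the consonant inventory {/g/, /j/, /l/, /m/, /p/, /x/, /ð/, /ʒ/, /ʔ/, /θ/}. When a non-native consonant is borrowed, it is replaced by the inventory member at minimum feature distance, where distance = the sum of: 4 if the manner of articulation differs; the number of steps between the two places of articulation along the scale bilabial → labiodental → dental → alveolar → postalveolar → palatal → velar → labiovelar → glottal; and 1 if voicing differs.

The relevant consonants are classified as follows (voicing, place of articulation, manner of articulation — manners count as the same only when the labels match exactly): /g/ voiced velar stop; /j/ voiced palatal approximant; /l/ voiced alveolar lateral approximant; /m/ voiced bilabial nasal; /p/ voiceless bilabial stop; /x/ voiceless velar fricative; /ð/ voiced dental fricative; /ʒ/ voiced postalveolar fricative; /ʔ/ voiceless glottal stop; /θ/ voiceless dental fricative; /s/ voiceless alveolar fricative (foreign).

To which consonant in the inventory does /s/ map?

/θ/ is closest: same manner (fricative), place distance 1 (alveolar→dental), same voicing; total 1. Next closest is /ð/ at distance 2.

θ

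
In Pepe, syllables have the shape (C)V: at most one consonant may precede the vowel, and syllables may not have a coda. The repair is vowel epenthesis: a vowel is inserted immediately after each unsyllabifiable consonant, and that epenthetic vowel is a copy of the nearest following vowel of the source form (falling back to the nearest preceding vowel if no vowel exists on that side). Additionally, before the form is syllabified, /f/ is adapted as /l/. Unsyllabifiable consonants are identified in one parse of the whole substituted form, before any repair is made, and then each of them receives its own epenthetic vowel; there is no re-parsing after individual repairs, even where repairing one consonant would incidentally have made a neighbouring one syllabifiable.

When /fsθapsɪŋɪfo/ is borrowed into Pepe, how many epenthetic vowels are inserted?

3

After substitution the input is /lsθapsɪŋɪlo/.
The unsyllabifiable consonants are /l/, /s/, /p/; each receives one epenthetic vowel.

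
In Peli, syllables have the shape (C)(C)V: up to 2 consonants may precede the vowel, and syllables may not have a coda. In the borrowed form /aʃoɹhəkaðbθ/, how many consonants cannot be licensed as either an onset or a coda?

The consonants /ð/, /b/, /θ/ cannot be parsed into a legal (C)(C)V syllable (no codas are permitted; onsets may contain at most 2 consonants).

3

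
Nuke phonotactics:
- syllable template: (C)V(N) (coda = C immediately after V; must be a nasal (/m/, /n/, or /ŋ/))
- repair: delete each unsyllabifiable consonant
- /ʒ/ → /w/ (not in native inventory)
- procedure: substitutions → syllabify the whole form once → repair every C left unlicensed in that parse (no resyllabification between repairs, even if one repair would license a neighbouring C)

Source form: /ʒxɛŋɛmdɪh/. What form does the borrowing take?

Substitution: /ʒ/ → /w/, giving /wxɛŋɛmdɪh/.
The consonants /w/, /h/ cannot be parsed into a legal (C)V(N) syllable (only a nasal (/m/, /n/, or /ŋ/) is licensed in coda position; onsets are limited to one consonant).
Deletion applies to /w/, /h/.

xɛŋɛmdɪ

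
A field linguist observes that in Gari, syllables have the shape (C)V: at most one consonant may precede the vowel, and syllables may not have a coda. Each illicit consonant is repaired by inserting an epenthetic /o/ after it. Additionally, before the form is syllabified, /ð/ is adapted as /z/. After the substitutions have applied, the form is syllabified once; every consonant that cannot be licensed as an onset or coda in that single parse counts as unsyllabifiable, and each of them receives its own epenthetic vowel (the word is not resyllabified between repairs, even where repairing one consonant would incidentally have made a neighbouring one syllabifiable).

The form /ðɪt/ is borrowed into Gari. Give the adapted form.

zɪto

Substitution: /ð/ → /z/, giving /zɪt/.
Under (C)V, the unsyllabifiable consonants are /t/ (no codas are permitted; onsets are limited to one consonant).
Epenthesis after each stranded consonant: /t/ → /to/.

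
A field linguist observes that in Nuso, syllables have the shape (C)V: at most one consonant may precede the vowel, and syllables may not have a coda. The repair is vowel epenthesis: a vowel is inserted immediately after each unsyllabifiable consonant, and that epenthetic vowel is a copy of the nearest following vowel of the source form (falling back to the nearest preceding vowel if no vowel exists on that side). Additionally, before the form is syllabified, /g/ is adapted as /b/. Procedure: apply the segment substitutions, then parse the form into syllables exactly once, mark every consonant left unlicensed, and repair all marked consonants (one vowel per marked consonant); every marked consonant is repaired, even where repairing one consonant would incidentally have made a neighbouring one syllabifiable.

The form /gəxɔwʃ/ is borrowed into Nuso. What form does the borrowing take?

Substitution: /g/ → /b/, giving /bəxɔwʃ/.
The consonants /w/, /ʃ/ cannot be parsed into a legal (C)V syllable (no codas are permitted; onsets are limited to one consonant).
Each unlicensed consonant becomes the onset of a new syllable: /w/ → /wɔ/, /ʃ/ → /ʃɔ/.

bəxɔwɔʃɔ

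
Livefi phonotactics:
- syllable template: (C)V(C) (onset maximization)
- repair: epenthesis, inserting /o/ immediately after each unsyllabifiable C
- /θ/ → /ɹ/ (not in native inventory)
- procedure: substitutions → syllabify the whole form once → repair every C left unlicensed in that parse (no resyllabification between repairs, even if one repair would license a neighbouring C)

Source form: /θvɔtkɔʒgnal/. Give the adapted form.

ɹovɔtkɔʒgonal

Substitution: /θ/ → /ɹ/, giving /ɹvɔtkɔʒgnal/.
Under (C)V(C), the unsyllabifiable consonants are /ɹ/, /g/ (at most one coda consonant is licensed; onsets are limited to one consonant).
Epenthesis after each stranded consonant: /ɹ/ → /ɹo/, /g/ → /go/.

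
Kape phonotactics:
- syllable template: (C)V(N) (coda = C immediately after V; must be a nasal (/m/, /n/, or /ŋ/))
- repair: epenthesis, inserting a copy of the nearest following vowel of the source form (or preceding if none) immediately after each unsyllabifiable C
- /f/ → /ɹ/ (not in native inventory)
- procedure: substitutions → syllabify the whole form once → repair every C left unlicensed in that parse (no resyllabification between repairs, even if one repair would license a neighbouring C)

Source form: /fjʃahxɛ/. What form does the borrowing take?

ɹajaʃahɛxɛ

Substitution: /f/ → /ɹ/, giving /ɹjʃahxɛ/.
The consonants /ɹ/, /j/, /h/ cannot be parsed into a legal (C)V(N) syllable (only a nasal (/m/, /n/, or /ŋ/) is licensed in coda position; onsets are limited to one consonant).
Each unlicensed consonant becomes the onset of a new syllable: /ɹ/ → /ɹa/, /j/ → /ja/, /h/ → /hɛ/.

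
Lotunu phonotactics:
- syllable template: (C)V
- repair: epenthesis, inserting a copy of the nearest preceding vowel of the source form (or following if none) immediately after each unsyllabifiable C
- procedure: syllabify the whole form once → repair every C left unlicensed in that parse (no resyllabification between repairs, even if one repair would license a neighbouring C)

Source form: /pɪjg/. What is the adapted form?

pɪjɪgɪ

The consonants /j/, /g/ cannot be parsed into a legal (C)V syllable (no codas are permitted; onsets are limited to one consonant).
Each unlicensed consonant becomes the onset of a new syllable: /j/ → /jɪ/, /g/ → /gɪ/.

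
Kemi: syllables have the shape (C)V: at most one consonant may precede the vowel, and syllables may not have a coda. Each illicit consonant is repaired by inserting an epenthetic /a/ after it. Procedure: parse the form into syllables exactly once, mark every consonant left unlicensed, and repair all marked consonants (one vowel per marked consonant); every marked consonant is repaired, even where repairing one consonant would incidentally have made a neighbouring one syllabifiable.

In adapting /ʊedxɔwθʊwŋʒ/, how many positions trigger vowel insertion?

The unsyllabifiable consonants are /d/, /w/, /w/, /ŋ/, /ʒ/; each receives one epenthetic vowel.

5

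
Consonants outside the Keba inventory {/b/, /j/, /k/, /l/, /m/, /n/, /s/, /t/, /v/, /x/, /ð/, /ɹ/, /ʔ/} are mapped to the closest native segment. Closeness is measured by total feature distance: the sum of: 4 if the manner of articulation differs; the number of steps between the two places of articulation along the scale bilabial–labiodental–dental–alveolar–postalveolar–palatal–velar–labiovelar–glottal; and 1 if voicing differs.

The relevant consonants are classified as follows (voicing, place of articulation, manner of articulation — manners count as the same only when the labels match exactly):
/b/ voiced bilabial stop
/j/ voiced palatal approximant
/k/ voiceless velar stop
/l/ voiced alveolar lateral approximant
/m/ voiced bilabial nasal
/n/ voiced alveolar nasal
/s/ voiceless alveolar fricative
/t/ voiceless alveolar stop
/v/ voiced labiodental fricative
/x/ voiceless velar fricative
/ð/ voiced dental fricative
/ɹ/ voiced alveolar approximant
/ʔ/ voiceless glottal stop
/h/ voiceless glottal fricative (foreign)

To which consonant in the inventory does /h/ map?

/x/ is closest: same manner (fricative), place distance 2 (glottal→velar), same voicing; total 2. Next closest is /ʔ/ at distance 4.

x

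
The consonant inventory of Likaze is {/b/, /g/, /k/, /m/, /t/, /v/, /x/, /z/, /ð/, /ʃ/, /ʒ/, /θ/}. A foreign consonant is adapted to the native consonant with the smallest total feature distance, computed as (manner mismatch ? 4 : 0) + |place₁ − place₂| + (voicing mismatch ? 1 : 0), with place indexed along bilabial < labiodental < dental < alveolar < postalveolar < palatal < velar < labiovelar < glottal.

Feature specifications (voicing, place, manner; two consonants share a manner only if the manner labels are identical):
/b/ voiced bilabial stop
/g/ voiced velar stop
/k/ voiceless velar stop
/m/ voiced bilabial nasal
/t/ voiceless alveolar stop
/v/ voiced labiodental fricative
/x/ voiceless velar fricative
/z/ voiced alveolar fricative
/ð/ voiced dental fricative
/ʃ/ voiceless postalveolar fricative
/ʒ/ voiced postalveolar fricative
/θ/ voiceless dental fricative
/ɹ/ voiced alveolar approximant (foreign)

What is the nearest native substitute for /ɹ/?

z

/z/ is closest: manner differs (approximant→fricative, +4), place distance 0 (alveolar→alveolar), same voicing; total 4. Next closest is /t/ at distance 5.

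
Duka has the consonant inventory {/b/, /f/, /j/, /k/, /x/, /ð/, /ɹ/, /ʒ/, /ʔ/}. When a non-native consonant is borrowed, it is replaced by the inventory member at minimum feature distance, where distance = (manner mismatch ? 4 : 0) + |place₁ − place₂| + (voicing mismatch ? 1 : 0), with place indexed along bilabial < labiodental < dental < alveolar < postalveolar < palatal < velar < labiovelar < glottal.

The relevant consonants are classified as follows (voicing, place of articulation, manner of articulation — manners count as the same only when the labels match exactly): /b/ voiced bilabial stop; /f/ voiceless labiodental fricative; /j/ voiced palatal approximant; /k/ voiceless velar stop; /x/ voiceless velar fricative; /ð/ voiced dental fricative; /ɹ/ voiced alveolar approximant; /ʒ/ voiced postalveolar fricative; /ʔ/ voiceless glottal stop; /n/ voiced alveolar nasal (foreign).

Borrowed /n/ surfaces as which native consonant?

ɹ

/ɹ/ is closest: manner differs (nasal→approximant, +4), place distance 0 (alveolar→alveolar), same voicing; total 4. Next closest is /ð/ at distance 5.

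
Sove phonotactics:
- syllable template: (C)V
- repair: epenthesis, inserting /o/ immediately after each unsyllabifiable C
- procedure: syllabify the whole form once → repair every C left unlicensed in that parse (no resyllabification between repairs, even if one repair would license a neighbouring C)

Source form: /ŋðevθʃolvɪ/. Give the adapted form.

Under (C)V, the unsyllabifiable consonants are /ŋ/, /v/, /θ/, /l/ (no codas are permitted; onsets are limited to one consonant).
Each unlicensed consonant becomes the onset of a new syllable: /ŋ/ → /ŋo/, /v/ → /vo/, /θ/ → /θo/, /l/ → /lo/.

ŋoðevoθoʃolovɪ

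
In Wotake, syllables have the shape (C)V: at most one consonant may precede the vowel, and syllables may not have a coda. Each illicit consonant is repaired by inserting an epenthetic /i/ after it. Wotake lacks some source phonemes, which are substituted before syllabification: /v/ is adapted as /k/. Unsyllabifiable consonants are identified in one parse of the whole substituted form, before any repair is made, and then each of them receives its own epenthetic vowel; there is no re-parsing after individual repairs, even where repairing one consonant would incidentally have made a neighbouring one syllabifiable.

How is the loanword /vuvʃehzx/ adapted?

kukiʃehizixi

Substitution: /v/ → /k/, giving /kukʃehzx/.
The consonants /k/, /h/, /z/, /x/ cannot be parsed into a legal (C)V syllable (no codas are permitted; onsets are limited to one consonant).
Each unlicensed consonant becomes the onset of a new syllable: /k/ → /ki/, /h/ → /hi/, /z/ → /zi/, /x/ → /xi/.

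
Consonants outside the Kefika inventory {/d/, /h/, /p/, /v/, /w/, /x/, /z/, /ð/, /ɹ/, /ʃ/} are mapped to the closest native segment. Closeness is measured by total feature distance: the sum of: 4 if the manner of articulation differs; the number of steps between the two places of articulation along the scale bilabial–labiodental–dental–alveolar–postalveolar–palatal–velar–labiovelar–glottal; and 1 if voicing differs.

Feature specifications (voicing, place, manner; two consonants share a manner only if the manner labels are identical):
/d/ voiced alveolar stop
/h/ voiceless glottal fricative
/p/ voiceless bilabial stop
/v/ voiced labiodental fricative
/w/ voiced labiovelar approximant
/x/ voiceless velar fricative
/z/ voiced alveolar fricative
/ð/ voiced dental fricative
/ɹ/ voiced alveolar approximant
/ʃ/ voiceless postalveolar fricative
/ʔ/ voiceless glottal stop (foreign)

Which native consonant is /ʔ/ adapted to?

/h/ is closest: manner differs (stop→fricative, +4), place distance 0 (glottal→glottal), same voicing; total 4. Next closest is /d/ at distance 6.

h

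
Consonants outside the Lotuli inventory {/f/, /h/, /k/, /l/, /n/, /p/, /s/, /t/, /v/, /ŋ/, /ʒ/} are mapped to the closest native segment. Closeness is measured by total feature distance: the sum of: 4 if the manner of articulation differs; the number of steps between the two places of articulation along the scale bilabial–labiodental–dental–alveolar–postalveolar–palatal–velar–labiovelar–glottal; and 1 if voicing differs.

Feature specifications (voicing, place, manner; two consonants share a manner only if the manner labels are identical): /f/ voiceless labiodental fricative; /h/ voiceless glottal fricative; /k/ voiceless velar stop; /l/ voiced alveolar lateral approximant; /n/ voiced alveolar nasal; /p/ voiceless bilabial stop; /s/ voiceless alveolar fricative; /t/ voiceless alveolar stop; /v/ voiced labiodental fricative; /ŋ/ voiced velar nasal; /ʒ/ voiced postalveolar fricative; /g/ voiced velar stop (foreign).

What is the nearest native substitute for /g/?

/k/ is closest: same manner (stop), place distance 0 (velar→velar), voicing differs (+1); total 1. Next closest is /t/ at distance 4.

k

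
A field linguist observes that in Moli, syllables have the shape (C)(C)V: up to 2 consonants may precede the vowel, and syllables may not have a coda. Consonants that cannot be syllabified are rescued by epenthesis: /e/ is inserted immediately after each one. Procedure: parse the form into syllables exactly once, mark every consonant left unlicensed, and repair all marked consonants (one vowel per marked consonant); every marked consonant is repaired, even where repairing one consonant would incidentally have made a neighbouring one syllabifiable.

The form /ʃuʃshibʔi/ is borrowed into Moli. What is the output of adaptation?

ʃuʃeshibʔi

The consonants /ʃ/ cannot be parsed into a legal (C)(C)V syllable (no codas are permitted; onsets may contain at most 2 consonants).
Inserting the epenthetic vowel yields /ʃ/ → /ʃe/.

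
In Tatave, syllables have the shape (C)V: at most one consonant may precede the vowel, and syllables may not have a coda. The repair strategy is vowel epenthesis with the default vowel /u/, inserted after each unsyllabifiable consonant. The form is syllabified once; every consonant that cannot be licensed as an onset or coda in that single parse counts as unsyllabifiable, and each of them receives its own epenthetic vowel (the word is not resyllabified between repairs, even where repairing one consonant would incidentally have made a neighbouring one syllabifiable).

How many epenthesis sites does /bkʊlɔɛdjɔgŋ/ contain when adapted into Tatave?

4

The unsyllabifiable consonants are /b/, /d/, /g/, /ŋ/; each receives one epenthetic vowel.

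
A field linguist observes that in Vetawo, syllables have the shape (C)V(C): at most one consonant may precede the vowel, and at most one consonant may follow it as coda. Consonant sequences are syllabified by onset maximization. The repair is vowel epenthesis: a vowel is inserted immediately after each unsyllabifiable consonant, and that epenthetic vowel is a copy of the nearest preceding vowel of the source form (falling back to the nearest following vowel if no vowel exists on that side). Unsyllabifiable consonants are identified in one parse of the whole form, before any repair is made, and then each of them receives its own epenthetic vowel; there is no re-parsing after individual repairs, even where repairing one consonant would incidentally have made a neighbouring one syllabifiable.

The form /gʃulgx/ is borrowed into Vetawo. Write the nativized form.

Under (C)V(C), the unsyllabifiable consonants are /g/, /g/, /x/ (at most one coda consonant is licensed; onsets are limited to one consonant).
Each unlicensed consonant becomes the onset of a new syllable: /g/ → /gu/, /g/ → /gu/, /x/ → /xu/.

guʃulguxu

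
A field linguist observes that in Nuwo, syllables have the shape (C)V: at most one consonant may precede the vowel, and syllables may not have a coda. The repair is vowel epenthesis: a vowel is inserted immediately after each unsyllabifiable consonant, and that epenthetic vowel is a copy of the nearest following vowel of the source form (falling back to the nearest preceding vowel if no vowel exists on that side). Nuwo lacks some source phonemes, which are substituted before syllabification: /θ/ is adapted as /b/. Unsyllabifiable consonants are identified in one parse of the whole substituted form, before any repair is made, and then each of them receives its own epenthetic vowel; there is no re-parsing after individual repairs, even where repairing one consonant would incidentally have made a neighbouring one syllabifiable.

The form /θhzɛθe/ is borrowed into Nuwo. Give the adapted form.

Substitution: /θ/ → /b/, giving /bhzɛbe/.
Syllabifying with onset maximization leaves /b/, /h/ stranded (no codas are permitted; onsets are limited to one consonant).
Each unlicensed consonant becomes the onset of a new syllable: /b/ → /bɛ/, /h/ → /hɛ/.

bɛhɛzɛbe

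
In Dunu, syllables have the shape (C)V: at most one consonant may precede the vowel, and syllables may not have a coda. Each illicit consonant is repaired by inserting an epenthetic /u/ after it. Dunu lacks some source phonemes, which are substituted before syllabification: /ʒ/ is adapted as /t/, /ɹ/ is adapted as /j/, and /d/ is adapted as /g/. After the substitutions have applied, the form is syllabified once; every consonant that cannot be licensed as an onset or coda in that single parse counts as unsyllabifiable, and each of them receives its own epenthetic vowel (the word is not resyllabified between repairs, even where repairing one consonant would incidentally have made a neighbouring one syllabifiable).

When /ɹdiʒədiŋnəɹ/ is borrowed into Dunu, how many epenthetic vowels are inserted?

3

After substitution the input is /jgitəgiŋnəj/.
The unsyllabifiable consonants are /j/, /ŋ/, /j/; each receives one epenthetic vowel.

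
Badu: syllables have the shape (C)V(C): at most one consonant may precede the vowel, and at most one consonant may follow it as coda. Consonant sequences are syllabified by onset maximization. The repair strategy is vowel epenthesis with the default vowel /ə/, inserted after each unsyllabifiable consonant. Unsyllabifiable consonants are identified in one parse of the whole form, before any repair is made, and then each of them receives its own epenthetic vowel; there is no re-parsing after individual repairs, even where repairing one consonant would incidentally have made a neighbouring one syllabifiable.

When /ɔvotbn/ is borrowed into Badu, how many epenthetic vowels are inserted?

The unsyllabifiable consonants are /b/, /n/; each receives one epenthetic vowel.

2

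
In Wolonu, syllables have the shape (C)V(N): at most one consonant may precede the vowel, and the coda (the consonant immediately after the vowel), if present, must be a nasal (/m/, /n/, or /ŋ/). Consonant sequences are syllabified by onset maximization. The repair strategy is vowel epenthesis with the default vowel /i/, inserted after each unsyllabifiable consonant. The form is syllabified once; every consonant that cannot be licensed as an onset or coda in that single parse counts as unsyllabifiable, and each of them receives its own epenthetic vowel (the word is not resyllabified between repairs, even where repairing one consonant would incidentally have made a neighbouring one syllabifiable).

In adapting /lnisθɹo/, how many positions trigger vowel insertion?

The unsyllabifiable consonants are /l/, /s/, /θ/; each receives one epenthetic vowel.

3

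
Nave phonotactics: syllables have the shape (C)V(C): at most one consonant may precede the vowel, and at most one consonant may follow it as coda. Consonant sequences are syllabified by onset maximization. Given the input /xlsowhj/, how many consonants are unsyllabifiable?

The consonants /x/, /l/, /h/, /j/ cannot be parsed into a legal (C)V(C) syllable (at most one coda consonant is licensed; onsets are limited to one consonant).

4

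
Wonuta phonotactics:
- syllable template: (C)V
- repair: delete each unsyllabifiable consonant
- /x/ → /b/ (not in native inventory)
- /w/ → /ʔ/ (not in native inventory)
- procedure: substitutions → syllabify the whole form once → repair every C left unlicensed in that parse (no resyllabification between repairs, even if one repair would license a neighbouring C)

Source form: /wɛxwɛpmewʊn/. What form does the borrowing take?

Substitution: /w/ → /ʔ/, /x/ → /b/, giving /ʔɛbʔɛpmeʔʊn/.
Syllabifying with onset maximization leaves /b/, /p/, /n/ stranded (no codas are permitted; onsets are limited to one consonant).
Deleting the stranded consonants removes /b/, /p/, /n/.

ʔɛʔɛmeʔʊ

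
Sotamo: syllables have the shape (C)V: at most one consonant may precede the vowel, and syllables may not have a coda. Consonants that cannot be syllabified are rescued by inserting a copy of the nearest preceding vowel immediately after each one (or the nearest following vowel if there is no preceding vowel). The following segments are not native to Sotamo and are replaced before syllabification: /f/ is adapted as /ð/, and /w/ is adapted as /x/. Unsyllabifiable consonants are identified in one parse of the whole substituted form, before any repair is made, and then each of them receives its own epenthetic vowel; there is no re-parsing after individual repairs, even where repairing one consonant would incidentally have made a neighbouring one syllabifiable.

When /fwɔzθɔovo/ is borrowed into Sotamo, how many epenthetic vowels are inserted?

2

After substitution the input is /ðxɔzθɔovo/.
The unsyllabifiable consonants are /ð/, /z/; each receives one epenthetic vowel.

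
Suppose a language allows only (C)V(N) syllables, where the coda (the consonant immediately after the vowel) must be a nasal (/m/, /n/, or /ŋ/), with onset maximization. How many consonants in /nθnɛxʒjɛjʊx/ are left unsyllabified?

5

Syllabifying with onset maximization leaves /n/, /θ/, /x/, /ʒ/, /x/ stranded (only a nasal (/m/, /n/, or /ŋ/) is licensed in coda position; onsets are limited to one consonant).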